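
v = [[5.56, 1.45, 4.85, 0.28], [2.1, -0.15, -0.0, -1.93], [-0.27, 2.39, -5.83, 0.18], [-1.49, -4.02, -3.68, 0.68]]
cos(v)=[[0.35, 1.82, -0.86, 0.36], [0.91, -1.60, 2.10, -0.41], [0.49, -2.15, 1.35, -0.90], [-0.59, -2.16, 2.19, -1.36]]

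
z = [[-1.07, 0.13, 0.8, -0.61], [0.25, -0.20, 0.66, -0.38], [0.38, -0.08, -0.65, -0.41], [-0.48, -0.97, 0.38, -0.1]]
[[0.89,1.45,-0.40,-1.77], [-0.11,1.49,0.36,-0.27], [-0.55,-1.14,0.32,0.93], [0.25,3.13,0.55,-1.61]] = z @ [[-0.72, -0.39, 0.43, 1.27], [0.18, -2.36, -0.75, 0.76], [0.27, 1.75, 0.01, -0.72], [0.2, 0.10, -0.24, -0.11]]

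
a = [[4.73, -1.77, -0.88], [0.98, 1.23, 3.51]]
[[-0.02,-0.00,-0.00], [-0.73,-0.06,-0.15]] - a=[[-4.75, 1.77, 0.88], [-1.71, -1.29, -3.66]]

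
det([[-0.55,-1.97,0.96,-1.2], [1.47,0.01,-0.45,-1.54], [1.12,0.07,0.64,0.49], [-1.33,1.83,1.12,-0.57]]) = -17.310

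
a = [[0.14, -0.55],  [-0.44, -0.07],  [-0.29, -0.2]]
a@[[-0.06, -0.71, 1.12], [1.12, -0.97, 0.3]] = [[-0.62, 0.43, -0.01],[-0.05, 0.38, -0.51],[-0.21, 0.4, -0.38]]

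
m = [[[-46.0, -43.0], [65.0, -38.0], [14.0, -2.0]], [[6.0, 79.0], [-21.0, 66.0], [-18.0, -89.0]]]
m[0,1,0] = 65.0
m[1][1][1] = 66.0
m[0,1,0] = 65.0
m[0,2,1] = -2.0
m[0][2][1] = -2.0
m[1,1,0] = -21.0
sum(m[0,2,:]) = 12.0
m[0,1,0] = 65.0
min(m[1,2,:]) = -89.0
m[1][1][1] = 66.0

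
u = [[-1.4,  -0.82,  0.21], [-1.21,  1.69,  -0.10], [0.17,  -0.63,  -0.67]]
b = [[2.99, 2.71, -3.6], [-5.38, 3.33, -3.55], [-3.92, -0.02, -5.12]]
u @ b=[[-0.60, -6.53, 6.88],[-12.32, 2.35, -1.13],[6.52, -1.62, 5.05]]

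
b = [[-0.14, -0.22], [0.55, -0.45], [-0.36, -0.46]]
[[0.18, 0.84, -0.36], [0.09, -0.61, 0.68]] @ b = [[0.57, -0.25], [-0.59, -0.06]]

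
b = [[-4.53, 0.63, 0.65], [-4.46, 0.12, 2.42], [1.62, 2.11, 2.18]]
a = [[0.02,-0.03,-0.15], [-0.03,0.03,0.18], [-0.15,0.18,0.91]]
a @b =[[-0.2, -0.31, -0.39], [0.29, 0.36, 0.45], [1.35, 1.85, 2.32]]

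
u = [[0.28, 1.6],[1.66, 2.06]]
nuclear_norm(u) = 3.71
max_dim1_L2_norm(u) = 2.65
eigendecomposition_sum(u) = [[-0.51, 0.3],[0.31, -0.18]] + [[0.79, 1.3], [1.35, 2.24]]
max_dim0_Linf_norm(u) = 2.06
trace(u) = 2.34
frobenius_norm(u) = 3.10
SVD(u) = [[-0.50,  -0.87], [-0.87,  0.50]] @ diag([3.0275329038280927, 0.6867637994523539]) @ [[-0.52, -0.85], [0.85, -0.52]]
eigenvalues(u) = [-0.69, 3.03]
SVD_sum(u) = [[0.79,1.29], [1.37,2.24]] + [[-0.51, 0.31], [0.29, -0.18]]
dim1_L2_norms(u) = [1.62, 2.65]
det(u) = -2.08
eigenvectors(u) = [[-0.86, -0.5],[0.52, -0.86]]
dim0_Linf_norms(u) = [1.66, 2.06]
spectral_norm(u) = 3.03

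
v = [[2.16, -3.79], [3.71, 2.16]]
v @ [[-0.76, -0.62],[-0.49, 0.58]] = [[0.22, -3.54],[-3.88, -1.05]]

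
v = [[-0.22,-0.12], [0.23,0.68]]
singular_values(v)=[0.74, 0.16]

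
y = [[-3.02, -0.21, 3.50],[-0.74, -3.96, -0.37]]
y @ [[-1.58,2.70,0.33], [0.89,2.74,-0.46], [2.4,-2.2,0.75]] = [[12.98, -16.43, 1.72], [-3.24, -12.03, 1.30]]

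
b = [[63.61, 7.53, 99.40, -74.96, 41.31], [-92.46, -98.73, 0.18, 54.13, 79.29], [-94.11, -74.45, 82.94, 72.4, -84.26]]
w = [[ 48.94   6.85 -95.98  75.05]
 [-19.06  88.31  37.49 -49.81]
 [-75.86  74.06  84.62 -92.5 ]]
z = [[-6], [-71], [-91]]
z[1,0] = -71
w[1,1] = 88.31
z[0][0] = -6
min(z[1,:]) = -71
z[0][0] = -6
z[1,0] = -71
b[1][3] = 54.13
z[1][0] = -71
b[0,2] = 99.4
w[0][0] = 48.94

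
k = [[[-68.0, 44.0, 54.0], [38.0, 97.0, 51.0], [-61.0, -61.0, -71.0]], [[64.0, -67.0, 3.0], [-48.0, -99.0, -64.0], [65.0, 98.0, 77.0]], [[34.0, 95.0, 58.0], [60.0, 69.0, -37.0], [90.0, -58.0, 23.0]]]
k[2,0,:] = [34.0, 95.0, 58.0]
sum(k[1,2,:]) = 240.0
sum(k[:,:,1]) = 118.0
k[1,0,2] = 3.0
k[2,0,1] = 95.0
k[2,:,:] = [[34.0, 95.0, 58.0], [60.0, 69.0, -37.0], [90.0, -58.0, 23.0]]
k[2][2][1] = -58.0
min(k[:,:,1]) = -99.0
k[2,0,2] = 58.0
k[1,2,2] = 77.0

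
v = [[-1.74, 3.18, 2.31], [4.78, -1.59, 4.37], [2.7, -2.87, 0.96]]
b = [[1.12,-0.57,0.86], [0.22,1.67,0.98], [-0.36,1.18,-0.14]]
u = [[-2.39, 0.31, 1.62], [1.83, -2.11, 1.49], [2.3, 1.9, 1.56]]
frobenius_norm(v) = 8.91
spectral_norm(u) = 3.89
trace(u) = -2.94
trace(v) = -2.37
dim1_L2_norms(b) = [1.52, 1.95, 1.24]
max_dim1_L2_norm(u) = 3.37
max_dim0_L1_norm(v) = 9.22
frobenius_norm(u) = 5.46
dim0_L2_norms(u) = [3.79, 2.86, 2.7]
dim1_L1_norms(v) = [7.23, 10.74, 6.53]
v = b @ u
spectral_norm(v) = 7.62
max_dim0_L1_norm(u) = 6.52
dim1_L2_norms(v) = [4.3, 6.67, 4.06]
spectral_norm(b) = 2.20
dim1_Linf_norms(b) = [1.12, 1.67, 1.18]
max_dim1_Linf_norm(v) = 4.78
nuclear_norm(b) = 4.04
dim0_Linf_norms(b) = [1.12, 1.67, 0.98]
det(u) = 28.30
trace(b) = 2.65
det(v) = -18.01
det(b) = -0.63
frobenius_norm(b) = 2.77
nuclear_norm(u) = 9.29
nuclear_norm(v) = 12.72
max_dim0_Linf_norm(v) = 4.78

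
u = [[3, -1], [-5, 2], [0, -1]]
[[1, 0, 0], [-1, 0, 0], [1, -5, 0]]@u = [[3, -1], [-3, 1], [28, -11]]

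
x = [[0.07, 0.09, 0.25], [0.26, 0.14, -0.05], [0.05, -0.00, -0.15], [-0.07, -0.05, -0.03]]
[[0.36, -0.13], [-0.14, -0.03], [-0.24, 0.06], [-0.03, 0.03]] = x @ [[-0.62, -0.2],[0.65, 0.0],[1.37, -0.46]]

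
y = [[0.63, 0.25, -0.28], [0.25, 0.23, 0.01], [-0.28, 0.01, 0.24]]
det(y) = 0.00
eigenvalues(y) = [0.85, 0.0, 0.24]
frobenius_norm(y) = 0.89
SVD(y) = [[-0.86, -0.02, 0.51], [-0.34, -0.74, -0.59], [0.39, -0.68, 0.63]] @ diag([0.8541857463155411, 0.24446860744800825, 0.001345646236450536]) @ [[-0.86,  -0.34,  0.39],  [-0.02,  -0.74,  -0.68],  [0.51,  -0.59,  0.63]]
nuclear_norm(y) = 1.10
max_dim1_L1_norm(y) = 1.16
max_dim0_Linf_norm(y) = 0.63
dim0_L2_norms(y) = [0.73, 0.34, 0.37]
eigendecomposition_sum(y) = [[0.63, 0.25, -0.28],[0.25, 0.10, -0.11],[-0.28, -0.11, 0.13]] + [[0.0, -0.00, 0.00],  [-0.0, 0.00, -0.0],  [0.00, -0.0, 0.00]] + [[0.0, 0.0, 0.00], [0.00, 0.13, 0.12], [0.00, 0.12, 0.11]]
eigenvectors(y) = [[0.86, 0.51, 0.02], [0.34, -0.59, 0.74], [-0.39, 0.63, 0.68]]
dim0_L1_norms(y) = [1.16, 0.49, 0.53]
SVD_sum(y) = [[0.63, 0.25, -0.28], [0.25, 0.1, -0.11], [-0.28, -0.11, 0.13]] + [[0.00, 0.00, 0.00], [0.00, 0.13, 0.12], [0.00, 0.12, 0.11]] + [[0.0, -0.00, 0.0], [-0.00, 0.0, -0.00], [0.00, -0.0, 0.00]]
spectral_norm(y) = 0.85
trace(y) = 1.10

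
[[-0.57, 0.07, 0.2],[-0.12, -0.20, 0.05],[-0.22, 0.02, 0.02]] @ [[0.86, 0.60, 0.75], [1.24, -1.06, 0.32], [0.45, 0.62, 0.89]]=[[-0.31, -0.29, -0.23], [-0.33, 0.17, -0.11], [-0.16, -0.14, -0.14]]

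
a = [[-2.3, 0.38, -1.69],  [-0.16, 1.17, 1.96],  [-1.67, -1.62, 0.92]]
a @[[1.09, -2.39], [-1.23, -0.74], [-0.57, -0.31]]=[[-2.01, 5.74],[-2.73, -1.09],[-0.35, 4.9]]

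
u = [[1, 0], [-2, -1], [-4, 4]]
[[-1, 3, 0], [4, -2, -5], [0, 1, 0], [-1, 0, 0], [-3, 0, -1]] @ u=[[-7, -3], [28, -18], [-2, -1], [-1, 0], [1, -4]]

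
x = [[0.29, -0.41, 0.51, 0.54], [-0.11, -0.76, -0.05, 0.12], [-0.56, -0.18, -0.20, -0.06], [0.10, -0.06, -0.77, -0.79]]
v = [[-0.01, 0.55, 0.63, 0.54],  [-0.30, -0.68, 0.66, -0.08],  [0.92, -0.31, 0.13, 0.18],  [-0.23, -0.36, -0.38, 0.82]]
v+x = [[0.28,  0.14,  1.14,  1.08], [-0.41,  -1.44,  0.61,  0.04], [0.36,  -0.49,  -0.07,  0.12], [-0.13,  -0.42,  -1.15,  0.03]]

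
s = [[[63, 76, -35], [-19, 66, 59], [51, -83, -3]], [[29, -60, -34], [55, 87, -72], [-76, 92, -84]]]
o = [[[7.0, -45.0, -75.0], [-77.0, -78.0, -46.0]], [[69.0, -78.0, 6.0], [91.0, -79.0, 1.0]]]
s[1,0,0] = 29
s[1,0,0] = 29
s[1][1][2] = -72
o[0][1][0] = -77.0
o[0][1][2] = -46.0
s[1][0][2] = -34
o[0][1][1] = -78.0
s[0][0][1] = 76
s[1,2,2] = -84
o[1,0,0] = 69.0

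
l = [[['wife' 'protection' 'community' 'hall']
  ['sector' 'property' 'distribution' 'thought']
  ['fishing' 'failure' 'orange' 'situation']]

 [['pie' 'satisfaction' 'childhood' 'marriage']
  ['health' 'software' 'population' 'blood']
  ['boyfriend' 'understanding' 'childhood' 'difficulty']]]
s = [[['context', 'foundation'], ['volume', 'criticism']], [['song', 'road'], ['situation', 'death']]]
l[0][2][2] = 'orange'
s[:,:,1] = [['foundation', 'criticism'], ['road', 'death']]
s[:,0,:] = [['context', 'foundation'], ['song', 'road']]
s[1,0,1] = 'road'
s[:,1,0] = ['volume', 'situation']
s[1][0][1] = 'road'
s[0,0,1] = 'foundation'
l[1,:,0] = ['pie', 'health', 'boyfriend']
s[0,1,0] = 'volume'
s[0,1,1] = 'criticism'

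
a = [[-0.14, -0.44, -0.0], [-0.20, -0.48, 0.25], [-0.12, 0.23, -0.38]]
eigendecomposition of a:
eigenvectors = [[-0.8, 0.65, -0.57], [0.45, 0.35, -0.76], [0.41, 0.67, 0.31]]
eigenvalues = [0.11, -0.38, -0.73]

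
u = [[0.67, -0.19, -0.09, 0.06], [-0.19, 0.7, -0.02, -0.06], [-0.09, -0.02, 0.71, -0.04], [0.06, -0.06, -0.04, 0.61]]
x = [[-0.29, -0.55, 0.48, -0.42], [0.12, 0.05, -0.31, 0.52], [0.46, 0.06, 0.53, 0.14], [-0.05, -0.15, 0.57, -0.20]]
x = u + [[-0.96, -0.36, 0.57, -0.48], [0.31, -0.65, -0.29, 0.58], [0.55, 0.08, -0.18, 0.18], [-0.11, -0.09, 0.61, -0.81]]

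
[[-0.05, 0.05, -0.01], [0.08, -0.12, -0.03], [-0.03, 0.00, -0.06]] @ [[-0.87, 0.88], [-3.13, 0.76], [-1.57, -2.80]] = [[-0.10, 0.02], [0.35, 0.06], [0.12, 0.14]]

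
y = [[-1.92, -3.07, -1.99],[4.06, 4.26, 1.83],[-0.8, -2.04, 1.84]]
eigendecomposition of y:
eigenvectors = [[0.59-0.23j, 0.59+0.23j, -0.38+0.00j], [-0.68+0.00j, (-0.68-0j), -0.07+0.00j], [(-0.06-0.37j), (-0.06+0.37j), (0.92+0j)]]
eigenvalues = [(0.93+2.36j), (0.93-2.36j), (2.32+0j)]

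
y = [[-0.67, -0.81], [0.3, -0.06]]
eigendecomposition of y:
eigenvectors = [[(-0.85+0j),-0.85-0.00j], [(0.32+0.41j),(0.32-0.41j)]]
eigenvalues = [(-0.36+0.39j), (-0.36-0.39j)]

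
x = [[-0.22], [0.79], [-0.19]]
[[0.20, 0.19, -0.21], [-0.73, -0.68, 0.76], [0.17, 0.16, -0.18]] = x@[[-0.92, -0.86, 0.96]]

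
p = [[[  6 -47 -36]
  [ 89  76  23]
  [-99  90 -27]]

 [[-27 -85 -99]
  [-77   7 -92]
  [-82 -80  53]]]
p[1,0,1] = -85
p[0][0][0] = 6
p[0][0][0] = 6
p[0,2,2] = -27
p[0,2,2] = -27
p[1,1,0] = -77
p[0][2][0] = -99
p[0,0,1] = -47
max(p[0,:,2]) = 23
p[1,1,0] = -77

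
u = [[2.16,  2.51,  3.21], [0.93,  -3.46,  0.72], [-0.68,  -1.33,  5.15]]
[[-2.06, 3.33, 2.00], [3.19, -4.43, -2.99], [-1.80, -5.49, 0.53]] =u@[[0.71,0.83,-0.40], [-0.83,1.38,0.81], [-0.47,-0.6,0.26]]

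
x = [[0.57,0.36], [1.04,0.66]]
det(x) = 0.00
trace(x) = 1.23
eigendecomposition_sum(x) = [[0.00, -0.0], [-0.00, 0.0]] + [[0.57, 0.36],[1.04, 0.66]]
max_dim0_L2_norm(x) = 1.19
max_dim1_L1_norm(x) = 1.7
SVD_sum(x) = [[0.57,0.36], [1.04,0.66]] + [[0.00, -0.00],[-0.00, 0.0]]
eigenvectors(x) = [[-0.53,-0.48],[0.84,-0.88]]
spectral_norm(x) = 1.40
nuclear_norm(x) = 1.41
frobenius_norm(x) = 1.40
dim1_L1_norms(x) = [0.93, 1.7]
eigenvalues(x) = [0.0, 1.23]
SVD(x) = [[-0.48, -0.88], [-0.88, 0.48]] @ diag([1.40417176896084, 0.001281894451796214]) @ [[-0.84, -0.54], [-0.54, 0.84]]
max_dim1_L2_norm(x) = 1.23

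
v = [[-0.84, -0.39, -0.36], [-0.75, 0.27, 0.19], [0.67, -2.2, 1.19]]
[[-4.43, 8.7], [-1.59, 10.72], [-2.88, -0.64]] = v @ [[3.45, -12.85], [2.94, -0.30], [1.07, 6.14]]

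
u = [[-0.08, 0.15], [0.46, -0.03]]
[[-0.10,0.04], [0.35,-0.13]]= u @ [[0.75, -0.27], [-0.27, 0.1]]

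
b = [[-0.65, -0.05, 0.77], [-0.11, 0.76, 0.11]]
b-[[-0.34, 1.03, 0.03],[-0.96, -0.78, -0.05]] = [[-0.31, -1.08, 0.74],[0.85, 1.54, 0.16]]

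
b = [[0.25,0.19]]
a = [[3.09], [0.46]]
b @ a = [[0.86]]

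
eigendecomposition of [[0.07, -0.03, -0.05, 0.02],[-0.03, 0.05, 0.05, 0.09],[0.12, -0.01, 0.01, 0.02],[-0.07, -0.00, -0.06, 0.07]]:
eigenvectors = [[0.23+0.38j,(0.23-0.38j),-0.15+0.00j,(-0.14+0j)],[0.38-0.11j,0.38+0.11j,0.81+0.00j,(-0.88+0j)],[(0.58+0j),0.58-0.00j,(-0.16+0j),0.41+0.00j],[-0.14+0.54j,(-0.14-0.54j),0.55+0.00j,0.21+0.00j]]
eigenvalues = [(0.05+0.1j), (0.05-0.1j), (0.11+0j), 0j]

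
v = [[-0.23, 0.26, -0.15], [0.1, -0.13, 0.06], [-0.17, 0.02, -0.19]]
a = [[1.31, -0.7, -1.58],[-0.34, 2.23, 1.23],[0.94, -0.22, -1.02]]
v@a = [[-0.53, 0.77, 0.84], [0.23, -0.37, -0.38], [-0.41, 0.21, 0.49]]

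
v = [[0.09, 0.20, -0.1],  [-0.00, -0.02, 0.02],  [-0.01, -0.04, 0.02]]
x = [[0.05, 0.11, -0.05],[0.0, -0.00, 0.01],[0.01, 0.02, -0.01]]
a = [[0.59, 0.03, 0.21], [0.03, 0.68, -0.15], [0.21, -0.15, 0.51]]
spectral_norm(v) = 0.25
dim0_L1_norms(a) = [0.83, 0.86, 0.87]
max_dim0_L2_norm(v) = 0.2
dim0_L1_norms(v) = [0.1, 0.26, 0.14]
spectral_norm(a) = 0.82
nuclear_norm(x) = 0.14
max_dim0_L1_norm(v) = 0.26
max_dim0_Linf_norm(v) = 0.2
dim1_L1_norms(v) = [0.39, 0.04, 0.07]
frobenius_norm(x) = 0.13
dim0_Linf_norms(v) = [0.09, 0.2, 0.1]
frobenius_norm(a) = 1.10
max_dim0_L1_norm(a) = 0.87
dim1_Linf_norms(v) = [0.2, 0.02, 0.04]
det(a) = 0.16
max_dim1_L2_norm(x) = 0.13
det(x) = 0.00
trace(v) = 0.09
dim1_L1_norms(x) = [0.21, 0.01, 0.04]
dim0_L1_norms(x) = [0.06, 0.13, 0.07]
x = a @ v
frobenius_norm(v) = 0.25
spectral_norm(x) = 0.13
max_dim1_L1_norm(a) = 0.87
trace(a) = 1.78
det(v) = 0.00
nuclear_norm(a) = 1.78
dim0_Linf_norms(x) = [0.05, 0.11, 0.05]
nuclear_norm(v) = 0.27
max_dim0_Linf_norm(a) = 0.68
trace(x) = 0.04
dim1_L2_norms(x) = [0.13, 0.01, 0.02]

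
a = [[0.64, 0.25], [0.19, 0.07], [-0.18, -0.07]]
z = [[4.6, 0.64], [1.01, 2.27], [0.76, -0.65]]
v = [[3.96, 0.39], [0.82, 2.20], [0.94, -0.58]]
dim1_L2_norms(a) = [0.69, 0.2, 0.19]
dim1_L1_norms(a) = [0.89, 0.26, 0.25]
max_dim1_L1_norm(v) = 4.35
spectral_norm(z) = 4.90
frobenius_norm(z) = 5.36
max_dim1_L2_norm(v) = 3.98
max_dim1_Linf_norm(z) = 4.6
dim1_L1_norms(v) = [4.35, 3.02, 1.52]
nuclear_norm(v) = 6.39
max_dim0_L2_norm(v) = 4.15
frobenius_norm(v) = 4.75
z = a + v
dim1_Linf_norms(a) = [0.64, 0.19, 0.18]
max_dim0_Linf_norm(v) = 3.96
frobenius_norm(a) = 0.74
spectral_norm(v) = 4.23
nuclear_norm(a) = 0.75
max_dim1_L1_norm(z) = 5.24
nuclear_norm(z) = 7.08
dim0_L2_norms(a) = [0.69, 0.27]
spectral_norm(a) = 0.74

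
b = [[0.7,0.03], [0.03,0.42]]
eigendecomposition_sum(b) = [[0.7, 0.07], [0.07, 0.01]] + [[0.0, -0.04], [-0.04, 0.41]]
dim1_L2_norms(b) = [0.7, 0.42]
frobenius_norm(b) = 0.82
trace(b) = 1.12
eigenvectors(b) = [[0.99, -0.11],[0.11, 0.99]]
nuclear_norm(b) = 1.12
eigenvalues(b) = [0.7, 0.42]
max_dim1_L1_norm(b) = 0.73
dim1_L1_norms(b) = [0.73, 0.45]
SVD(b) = [[-0.99, -0.11], [-0.11, 0.99]] @ diag([0.7031782106327634, 0.4168217893672365]) @ [[-0.99, -0.11], [-0.11, 0.99]]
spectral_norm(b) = 0.70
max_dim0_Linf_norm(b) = 0.7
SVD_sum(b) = [[0.70, 0.07], [0.07, 0.01]] + [[0.0, -0.04], [-0.04, 0.41]]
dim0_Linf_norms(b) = [0.7, 0.42]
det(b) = 0.29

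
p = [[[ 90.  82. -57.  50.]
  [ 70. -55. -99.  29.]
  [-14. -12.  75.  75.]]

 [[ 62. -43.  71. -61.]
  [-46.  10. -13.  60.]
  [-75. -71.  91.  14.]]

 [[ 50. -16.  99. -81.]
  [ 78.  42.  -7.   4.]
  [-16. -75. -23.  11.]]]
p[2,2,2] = -23.0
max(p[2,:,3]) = 11.0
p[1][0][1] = -43.0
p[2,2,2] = -23.0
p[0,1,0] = 70.0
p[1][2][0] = -75.0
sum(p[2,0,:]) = 52.0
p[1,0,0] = 62.0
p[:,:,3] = [[50.0, 29.0, 75.0], [-61.0, 60.0, 14.0], [-81.0, 4.0, 11.0]]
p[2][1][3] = 4.0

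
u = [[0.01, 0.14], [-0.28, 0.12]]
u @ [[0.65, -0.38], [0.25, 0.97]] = [[0.04, 0.13], [-0.15, 0.22]]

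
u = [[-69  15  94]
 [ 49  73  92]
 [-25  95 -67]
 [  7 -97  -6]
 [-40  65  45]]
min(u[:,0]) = -69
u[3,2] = -6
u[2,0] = -25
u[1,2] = 92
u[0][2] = 94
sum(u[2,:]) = 3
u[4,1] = 65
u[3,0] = 7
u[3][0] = 7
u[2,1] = 95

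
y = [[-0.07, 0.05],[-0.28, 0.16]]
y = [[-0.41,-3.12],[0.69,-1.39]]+[[0.34, 3.17], [-0.97, 1.55]]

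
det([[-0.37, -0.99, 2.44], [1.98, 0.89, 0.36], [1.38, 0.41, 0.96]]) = 0.112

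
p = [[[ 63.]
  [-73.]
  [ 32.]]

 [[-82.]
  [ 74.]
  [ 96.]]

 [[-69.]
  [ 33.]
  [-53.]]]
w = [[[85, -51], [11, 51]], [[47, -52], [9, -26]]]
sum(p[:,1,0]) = 34.0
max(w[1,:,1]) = -26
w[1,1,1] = -26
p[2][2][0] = -53.0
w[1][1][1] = -26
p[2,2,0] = -53.0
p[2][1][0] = 33.0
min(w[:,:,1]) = -52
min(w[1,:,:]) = -52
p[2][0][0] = -69.0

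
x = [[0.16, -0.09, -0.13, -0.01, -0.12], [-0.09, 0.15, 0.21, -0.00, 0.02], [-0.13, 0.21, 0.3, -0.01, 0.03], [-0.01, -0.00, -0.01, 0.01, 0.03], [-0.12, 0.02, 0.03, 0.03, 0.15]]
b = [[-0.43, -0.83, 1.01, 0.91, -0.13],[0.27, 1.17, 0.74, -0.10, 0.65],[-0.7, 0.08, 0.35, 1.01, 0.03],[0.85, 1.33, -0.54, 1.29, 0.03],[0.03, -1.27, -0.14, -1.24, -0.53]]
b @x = [[-0.12, 0.12, 0.17, -0.0, 0.07], [-0.24, 0.32, 0.45, 0.01, 0.11], [-0.18, 0.15, 0.2, 0.01, 0.13], [0.07, 0.01, -0.01, 0.01, -0.05], [0.21, -0.23, -0.32, -0.03, -0.15]]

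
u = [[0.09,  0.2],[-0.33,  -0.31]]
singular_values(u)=[0.5, 0.08]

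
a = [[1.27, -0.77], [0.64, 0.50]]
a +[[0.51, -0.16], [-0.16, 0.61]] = [[1.78, -0.93],  [0.48, 1.11]]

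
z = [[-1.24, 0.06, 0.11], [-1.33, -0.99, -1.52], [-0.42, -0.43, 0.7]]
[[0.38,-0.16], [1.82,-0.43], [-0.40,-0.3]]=z@ [[-0.38, 0.14], [-0.05, 0.40], [-0.83, -0.10]]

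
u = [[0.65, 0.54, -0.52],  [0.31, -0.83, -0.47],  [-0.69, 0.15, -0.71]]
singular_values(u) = [1.0, 1.0, 0.99]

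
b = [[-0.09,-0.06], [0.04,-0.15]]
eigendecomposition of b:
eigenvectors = [[(0.77+0j), 0.77-0.00j], [0.39-0.50j, 0.39+0.50j]]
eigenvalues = [(-0.12+0.04j), (-0.12-0.04j)]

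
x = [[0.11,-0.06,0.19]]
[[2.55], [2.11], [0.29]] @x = [[0.28, -0.15, 0.48], [0.23, -0.13, 0.4], [0.03, -0.02, 0.06]]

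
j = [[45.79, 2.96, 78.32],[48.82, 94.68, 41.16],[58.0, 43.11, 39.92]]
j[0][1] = 2.96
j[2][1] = 43.11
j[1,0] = 48.82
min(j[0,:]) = 2.96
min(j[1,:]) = 41.16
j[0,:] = [45.79, 2.96, 78.32]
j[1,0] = 48.82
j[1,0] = 48.82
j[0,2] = 78.32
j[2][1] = 43.11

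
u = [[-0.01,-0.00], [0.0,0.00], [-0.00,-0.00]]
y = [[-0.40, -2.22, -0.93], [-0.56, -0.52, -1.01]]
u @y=[[0.00, 0.02, 0.01], [0.00, 0.0, 0.00], [0.0, 0.00, 0.00]]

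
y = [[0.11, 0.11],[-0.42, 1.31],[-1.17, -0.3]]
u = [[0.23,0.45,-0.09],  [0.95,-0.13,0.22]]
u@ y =[[-0.06,0.64], [-0.10,-0.13]]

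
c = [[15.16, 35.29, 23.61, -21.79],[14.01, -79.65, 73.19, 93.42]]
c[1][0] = 14.01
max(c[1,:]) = 93.42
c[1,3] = 93.42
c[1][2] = 73.19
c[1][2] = 73.19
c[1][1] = -79.65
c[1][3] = 93.42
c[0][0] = 15.16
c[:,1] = [35.29, -79.65]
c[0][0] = 15.16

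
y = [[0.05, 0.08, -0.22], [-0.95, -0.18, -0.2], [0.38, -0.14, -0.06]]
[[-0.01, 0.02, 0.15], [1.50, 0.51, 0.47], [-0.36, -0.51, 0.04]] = y @ [[-1.32,-0.82,-0.21],[-0.77,1.31,-0.50],[-0.52,0.18,-0.90]]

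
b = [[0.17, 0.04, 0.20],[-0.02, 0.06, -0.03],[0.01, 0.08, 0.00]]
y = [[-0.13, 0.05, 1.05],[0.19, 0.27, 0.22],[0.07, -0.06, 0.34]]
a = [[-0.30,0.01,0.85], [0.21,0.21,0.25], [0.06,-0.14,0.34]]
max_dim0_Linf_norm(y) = 1.05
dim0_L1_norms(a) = [0.57, 0.36, 1.44]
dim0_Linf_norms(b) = [0.17, 0.08, 0.2]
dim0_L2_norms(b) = [0.17, 0.11, 0.2]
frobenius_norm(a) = 1.05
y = b + a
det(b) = -0.00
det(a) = -0.07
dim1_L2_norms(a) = [0.9, 0.39, 0.37]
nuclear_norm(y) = 1.59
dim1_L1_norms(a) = [1.16, 0.67, 0.54]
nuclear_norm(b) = 0.37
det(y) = -0.05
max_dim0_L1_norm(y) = 1.61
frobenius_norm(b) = 0.29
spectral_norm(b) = 0.27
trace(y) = 0.48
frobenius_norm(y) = 1.18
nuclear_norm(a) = 1.52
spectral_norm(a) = 0.97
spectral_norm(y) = 1.13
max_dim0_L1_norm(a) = 1.44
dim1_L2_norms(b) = [0.27, 0.07, 0.08]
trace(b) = 0.23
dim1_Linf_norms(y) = [1.05, 0.27, 0.34]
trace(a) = 0.25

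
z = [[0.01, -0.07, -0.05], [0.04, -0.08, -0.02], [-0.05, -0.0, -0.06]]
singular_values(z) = [0.12, 0.08, 0.0]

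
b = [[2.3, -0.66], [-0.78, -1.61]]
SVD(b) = [[-0.97, 0.26], [0.26, 0.97]] @ diag([2.433547192264908, 1.7331901404691823]) @ [[-1.0, 0.09], [-0.09, -1.0]]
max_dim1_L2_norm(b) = 2.39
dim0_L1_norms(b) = [3.08, 2.27]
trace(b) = 0.69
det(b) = -4.22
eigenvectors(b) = [[0.98,  0.16], [-0.19,  0.99]]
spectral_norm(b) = 2.43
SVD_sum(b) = [[2.34,-0.21], [-0.63,0.06]] + [[-0.04, -0.45], [-0.15, -1.67]]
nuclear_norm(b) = 4.17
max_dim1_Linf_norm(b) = 2.3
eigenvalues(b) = [2.43, -1.74]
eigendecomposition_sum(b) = [[2.35,-0.38], [-0.45,0.07]] + [[-0.05, -0.28], [-0.33, -1.68]]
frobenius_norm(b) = 2.99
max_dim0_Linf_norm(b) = 2.3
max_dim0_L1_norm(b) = 3.08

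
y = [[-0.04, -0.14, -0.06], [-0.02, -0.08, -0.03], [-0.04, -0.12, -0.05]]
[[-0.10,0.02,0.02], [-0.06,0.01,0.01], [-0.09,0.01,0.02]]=y @ [[0.40, 0.15, 0.32], [0.5, -0.28, -0.17], [0.27, 0.3, -0.19]]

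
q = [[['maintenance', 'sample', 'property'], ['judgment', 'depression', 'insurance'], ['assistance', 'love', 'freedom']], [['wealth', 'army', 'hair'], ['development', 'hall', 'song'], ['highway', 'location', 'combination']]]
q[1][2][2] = 'combination'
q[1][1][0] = 'development'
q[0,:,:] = [['maintenance', 'sample', 'property'], ['judgment', 'depression', 'insurance'], ['assistance', 'love', 'freedom']]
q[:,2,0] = ['assistance', 'highway']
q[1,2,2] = 'combination'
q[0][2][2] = 'freedom'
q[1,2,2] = 'combination'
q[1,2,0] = 'highway'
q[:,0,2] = ['property', 'hair']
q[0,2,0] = 'assistance'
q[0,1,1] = 'depression'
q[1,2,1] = 'location'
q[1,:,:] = [['wealth', 'army', 'hair'], ['development', 'hall', 'song'], ['highway', 'location', 'combination']]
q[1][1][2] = 'song'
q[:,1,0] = ['judgment', 'development']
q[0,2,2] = 'freedom'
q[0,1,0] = 'judgment'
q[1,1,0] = 'development'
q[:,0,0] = ['maintenance', 'wealth']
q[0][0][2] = 'property'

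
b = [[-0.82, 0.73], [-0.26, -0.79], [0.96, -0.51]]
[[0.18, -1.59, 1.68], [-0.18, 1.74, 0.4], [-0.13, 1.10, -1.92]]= b @ [[-0.01, -0.02, -1.93], [0.23, -2.20, 0.13]]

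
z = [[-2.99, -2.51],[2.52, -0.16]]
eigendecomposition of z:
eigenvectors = [[0.40-0.58j, (0.4+0.58j)], [(-0.71+0j), (-0.71-0j)]]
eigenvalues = [(-1.58+2.08j), (-1.58-2.08j)]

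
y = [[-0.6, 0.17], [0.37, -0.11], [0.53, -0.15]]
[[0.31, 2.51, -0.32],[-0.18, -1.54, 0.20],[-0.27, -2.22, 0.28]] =y @ [[-1.23, -4.47, 0.23], [-2.52, -1.02, -1.08]]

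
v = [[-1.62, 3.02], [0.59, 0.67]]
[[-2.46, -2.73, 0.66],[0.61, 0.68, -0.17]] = v @[[1.22,1.35,-0.33], [-0.16,-0.18,0.04]]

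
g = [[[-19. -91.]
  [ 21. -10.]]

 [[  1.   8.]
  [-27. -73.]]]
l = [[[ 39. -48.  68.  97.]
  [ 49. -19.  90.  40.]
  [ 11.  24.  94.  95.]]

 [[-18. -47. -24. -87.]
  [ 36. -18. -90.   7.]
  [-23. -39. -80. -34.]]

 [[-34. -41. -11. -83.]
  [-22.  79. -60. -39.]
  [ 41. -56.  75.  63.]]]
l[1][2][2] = -80.0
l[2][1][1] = 79.0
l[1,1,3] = 7.0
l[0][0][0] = 39.0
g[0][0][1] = -91.0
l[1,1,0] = 36.0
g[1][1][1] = -73.0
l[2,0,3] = -83.0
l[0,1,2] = 90.0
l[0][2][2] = 94.0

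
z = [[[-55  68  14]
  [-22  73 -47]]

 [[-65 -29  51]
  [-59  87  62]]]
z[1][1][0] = -59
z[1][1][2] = 62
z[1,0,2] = 51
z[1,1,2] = 62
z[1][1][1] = 87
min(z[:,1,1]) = 73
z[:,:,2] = [[14, -47], [51, 62]]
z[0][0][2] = 14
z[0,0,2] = 14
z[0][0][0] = -55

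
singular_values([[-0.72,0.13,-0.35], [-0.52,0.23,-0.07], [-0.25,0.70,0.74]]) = [1.1, 0.93, 0.0]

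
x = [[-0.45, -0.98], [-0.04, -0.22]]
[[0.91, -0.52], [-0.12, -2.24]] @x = [[-0.39, -0.78], [0.14, 0.61]]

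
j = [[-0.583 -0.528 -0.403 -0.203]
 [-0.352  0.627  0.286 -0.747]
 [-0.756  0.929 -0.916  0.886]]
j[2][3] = 0.886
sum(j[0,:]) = -1.717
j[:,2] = [-0.403, 0.286, -0.916]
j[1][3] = -0.747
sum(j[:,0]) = -1.6909999999999998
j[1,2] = 0.286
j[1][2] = 0.286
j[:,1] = [-0.528, 0.627, 0.929]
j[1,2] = 0.286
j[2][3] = 0.886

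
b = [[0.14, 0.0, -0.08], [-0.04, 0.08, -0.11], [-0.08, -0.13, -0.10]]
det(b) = -0.00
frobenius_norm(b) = 0.28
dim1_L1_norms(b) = [0.22, 0.23, 0.31]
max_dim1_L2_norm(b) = 0.18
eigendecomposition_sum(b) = [[-0.01-0.00j,-0.02+0.00j,(-0.03+0j)], [-0.02-0.00j,-0.03+0.00j,-0.06+0.00j], [-0.04-0.00j,-0.07+0.00j,(-0.14+0j)]] + [[(0.08-949538.65j), 0.01-3086000.61j, -0.02+1661692.64j],[-0.01+356076.99j, (0.06+1157250.23j), -0.02-623134.74j],[-0.02+118692.33j, -0.03+385750.08j, (0.02-207711.58j)]] + [[0.07+949538.65j, (0.01+3086000.61j), (-0.02-1661692.64j)],[-0.01-356076.99j, 0.06-1157250.23j, (-0.02+623134.74j)],[(-0.02-118692.33j), (-0.03-385750.08j), 0.02+207711.58j]]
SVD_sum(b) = [[0.03, 0.03, 0.03],[-0.02, -0.02, -0.02],[-0.11, -0.1, -0.09]] + [[0.08, 0.02, -0.12], [0.04, 0.01, -0.07], [0.01, 0.00, -0.02]] + [[0.03, -0.04, 0.01],  [-0.06, 0.09, -0.03],  [0.02, -0.03, 0.01]]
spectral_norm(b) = 0.19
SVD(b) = [[-0.27, -0.87, 0.42], [0.18, -0.48, -0.86], [0.94, -0.16, 0.29]] @ diag([0.18697013787038447, 0.16485671650715028, 0.13139418011164172]) @ [[-0.65, -0.58, -0.5], [-0.54, -0.11, 0.83], [0.53, -0.81, 0.25]]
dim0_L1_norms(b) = [0.26, 0.21, 0.29]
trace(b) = 0.12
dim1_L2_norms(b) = [0.16, 0.14, 0.18]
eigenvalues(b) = [(-0.18+0j), (0.15+0j), (0.15-0j)]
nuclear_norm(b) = 0.48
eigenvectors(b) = [[(0.22+0j), (0.93+0j), (0.93-0j)], [(0.41+0j), (-0.35+0j), (-0.35-0j)], [0.89+0.00j, -0.12-0.00j, -0.12+0.00j]]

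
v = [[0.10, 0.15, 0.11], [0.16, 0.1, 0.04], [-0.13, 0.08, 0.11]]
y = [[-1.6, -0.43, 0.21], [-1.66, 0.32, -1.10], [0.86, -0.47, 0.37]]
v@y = [[-0.31, -0.05, -0.1], [-0.39, -0.06, -0.06], [0.17, 0.03, -0.07]]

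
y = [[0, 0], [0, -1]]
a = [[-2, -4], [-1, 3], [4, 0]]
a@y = [[0, 4], [0, -3], [0, 0]]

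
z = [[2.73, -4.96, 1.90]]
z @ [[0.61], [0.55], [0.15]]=[[-0.78]]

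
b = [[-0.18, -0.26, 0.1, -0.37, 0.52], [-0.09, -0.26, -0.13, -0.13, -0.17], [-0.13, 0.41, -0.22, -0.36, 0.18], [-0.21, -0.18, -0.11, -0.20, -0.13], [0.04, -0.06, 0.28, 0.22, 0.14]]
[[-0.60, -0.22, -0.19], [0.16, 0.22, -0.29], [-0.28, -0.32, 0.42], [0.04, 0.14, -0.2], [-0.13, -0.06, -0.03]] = b @[[0.28, -0.0, 0.07],  [-0.18, -0.51, 1.02],  [-0.53, -0.21, 0.19],  [0.43, 0.19, -0.12],  [-0.73, -0.5, 0.04]]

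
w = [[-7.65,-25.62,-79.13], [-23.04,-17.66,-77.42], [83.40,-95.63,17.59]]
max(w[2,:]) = 83.4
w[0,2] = -79.13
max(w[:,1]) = -17.66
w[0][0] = -7.65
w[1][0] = -23.04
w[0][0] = -7.65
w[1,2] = -77.42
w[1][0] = -23.04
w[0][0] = -7.65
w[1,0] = -23.04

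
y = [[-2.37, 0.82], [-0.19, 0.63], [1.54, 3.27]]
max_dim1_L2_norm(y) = 3.61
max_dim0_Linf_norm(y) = 3.27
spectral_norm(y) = 3.66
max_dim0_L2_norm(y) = 3.43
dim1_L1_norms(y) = [3.19, 0.82, 4.81]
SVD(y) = [[0.12, 0.98],[-0.13, 0.19],[-0.99, 0.09]] @ diag([3.661245506614663, 2.5262781597231005]) @ [[-0.48, -0.88], [-0.88, 0.48]]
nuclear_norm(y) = 6.19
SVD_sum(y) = [[-0.21, -0.38], [0.22, 0.4], [1.74, 3.16]] + [[-2.16, 1.20], [-0.41, 0.23], [-0.2, 0.11]]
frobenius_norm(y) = 4.45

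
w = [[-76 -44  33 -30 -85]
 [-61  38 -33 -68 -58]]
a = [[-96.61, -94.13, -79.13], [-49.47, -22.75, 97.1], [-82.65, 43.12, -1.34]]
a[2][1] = 43.12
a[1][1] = -22.75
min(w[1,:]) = -68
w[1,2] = -33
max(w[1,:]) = 38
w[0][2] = 33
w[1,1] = 38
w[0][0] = -76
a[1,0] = -49.47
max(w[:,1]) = 38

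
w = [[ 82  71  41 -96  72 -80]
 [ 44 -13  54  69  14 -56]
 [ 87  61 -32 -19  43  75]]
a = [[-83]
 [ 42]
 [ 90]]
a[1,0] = 42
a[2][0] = 90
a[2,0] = 90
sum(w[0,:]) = 90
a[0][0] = -83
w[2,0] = 87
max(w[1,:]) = 69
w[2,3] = -19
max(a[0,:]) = -83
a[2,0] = 90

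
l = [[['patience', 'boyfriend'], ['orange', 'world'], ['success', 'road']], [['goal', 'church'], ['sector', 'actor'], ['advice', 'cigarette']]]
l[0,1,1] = 'world'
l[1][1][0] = 'sector'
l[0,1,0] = 'orange'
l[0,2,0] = 'success'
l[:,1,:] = [['orange', 'world'], ['sector', 'actor']]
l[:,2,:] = [['success', 'road'], ['advice', 'cigarette']]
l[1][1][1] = 'actor'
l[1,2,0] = 'advice'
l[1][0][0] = 'goal'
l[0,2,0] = 'success'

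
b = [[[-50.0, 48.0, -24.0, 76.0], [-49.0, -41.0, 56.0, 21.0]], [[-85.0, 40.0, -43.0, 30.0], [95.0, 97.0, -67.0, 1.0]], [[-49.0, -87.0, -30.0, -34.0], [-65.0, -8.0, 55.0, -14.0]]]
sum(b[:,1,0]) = -19.0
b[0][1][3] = 21.0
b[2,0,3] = -34.0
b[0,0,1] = 48.0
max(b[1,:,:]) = 97.0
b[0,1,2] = 56.0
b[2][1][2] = 55.0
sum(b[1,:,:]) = 68.0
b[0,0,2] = -24.0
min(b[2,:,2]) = -30.0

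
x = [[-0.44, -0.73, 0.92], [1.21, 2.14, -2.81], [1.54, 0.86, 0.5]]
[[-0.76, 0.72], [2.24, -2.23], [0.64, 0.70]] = x @ [[0.28,0.50], [0.44,-0.46], [-0.34,0.66]]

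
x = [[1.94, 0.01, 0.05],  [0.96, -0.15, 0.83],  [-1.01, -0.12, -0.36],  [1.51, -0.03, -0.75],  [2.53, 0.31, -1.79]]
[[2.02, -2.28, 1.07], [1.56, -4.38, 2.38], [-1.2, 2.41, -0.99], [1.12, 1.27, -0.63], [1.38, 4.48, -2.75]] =x@[[1.03,-1.08,0.51], [-0.49,0.74,-1.84], [0.6,-3.90,1.94]]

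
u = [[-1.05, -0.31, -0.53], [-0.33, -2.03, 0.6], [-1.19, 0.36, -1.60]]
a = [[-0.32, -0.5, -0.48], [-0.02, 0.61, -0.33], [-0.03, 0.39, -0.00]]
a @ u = [[1.07, 0.94, 0.64], [0.21, -1.35, 0.9], [-0.10, -0.78, 0.25]]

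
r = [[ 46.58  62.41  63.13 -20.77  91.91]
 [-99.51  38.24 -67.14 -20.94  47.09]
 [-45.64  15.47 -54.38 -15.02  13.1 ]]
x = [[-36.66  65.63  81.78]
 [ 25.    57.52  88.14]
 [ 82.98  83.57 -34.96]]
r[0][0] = 46.58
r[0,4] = 91.91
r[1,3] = -20.94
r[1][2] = -67.14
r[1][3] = -20.94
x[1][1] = 57.52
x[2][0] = 82.98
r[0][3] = -20.77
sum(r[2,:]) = -86.47000000000001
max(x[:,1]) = 83.57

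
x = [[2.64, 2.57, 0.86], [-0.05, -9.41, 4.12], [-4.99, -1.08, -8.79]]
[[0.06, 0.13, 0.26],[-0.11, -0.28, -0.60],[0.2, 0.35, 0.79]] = x@[[0.05, 0.09, 0.18], [-0.01, -0.01, -0.02], [-0.05, -0.09, -0.19]]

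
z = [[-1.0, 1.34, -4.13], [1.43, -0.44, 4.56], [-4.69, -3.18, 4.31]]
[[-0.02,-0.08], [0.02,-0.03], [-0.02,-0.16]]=z @ [[0.01,0.09],  [-0.01,-0.15],  [-0.0,-0.05]]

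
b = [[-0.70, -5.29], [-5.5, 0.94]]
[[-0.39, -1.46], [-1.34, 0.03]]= b@[[0.25, 0.04], [0.04, 0.27]]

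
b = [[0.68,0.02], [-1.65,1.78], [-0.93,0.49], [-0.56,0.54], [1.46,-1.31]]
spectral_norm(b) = 3.40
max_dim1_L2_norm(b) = 2.43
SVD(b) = [[-0.14, -0.81], [0.71, -0.36], [0.3, 0.45], [0.23, -0.04], [-0.58, -0.02]] @ diag([3.4023265465935935, 0.5794601542336755]) @ [[-0.74, 0.67],  [-0.67, -0.74]]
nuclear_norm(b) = 3.98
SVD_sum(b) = [[0.36, -0.33], [-1.79, 1.63], [-0.75, 0.68], [-0.58, 0.52], [1.45, -1.32]] + [[0.32, 0.35], [0.14, 0.15], [-0.18, -0.19], [0.02, 0.02], [0.01, 0.01]]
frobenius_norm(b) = 3.45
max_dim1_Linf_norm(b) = 1.78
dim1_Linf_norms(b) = [0.68, 1.78, 0.93, 0.56, 1.46]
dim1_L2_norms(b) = [0.68, 2.43, 1.05, 0.78, 1.96]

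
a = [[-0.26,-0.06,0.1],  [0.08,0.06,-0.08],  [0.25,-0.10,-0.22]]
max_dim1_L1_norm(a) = 0.57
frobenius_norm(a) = 0.47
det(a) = 0.00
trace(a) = -0.42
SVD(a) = [[-0.61, -0.67, -0.43],[0.24, 0.35, -0.9],[0.76, -0.65, -0.05]] @ diag([0.44236237727839145, 0.1411638759744441, 0.053742788246254516]) @ [[0.83, -0.06, -0.56], [0.29, 0.9, 0.34], [0.48, -0.44, 0.76]]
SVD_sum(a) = [[-0.22, 0.02, 0.15], [0.09, -0.01, -0.06], [0.28, -0.02, -0.19]] + [[-0.03, -0.09, -0.03], [0.01, 0.04, 0.02], [-0.03, -0.08, -0.03]] + [[-0.01, 0.01, -0.02], [-0.02, 0.02, -0.04], [-0.0, 0.00, -0.00]]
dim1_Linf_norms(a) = [0.26, 0.08, 0.25]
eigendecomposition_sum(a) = [[-0.21, -0.00, 0.12], [0.1, 0.0, -0.05], [0.34, 0.0, -0.19]] + [[-0.05, -0.03, -0.02], [-0.02, -0.01, -0.01], [-0.09, -0.06, -0.04]] + [[-0.0, -0.03, 0.01], [0.0, 0.07, -0.02], [-0.00, -0.05, 0.01]]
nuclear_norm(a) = 0.64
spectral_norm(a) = 0.44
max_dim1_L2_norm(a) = 0.35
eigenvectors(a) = [[-0.50, 0.48, 0.29],[0.23, 0.19, -0.81],[0.83, 0.86, 0.51]]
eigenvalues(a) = [-0.4, -0.1, 0.08]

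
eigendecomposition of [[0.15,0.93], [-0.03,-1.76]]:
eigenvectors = [[1.00, -0.44], [-0.02, 0.9]]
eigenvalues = [0.14, -1.75]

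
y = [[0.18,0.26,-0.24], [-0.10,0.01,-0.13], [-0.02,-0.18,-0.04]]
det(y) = -0.009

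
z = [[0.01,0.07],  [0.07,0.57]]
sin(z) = [[0.01, 0.07],[0.07, 0.54]]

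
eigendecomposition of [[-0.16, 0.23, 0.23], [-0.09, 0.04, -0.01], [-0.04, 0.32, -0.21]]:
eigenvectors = [[-0.81+0.00j, -0.81-0.00j, -0.78+0.00j], [(-0.12-0.36j), (-0.12+0.36j), (-0.21+0j)], [-0.34-0.29j, -0.34+0.29j, 0.58+0.00j]]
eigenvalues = [(-0.03+0.19j), (-0.03-0.19j), (-0.27+0j)]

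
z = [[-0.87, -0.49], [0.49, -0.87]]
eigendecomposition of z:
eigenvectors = [[0.71+0.00j,(0.71-0j)], [-0.71j,0.00+0.71j]]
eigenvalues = [(-0.87+0.49j), (-0.87-0.49j)]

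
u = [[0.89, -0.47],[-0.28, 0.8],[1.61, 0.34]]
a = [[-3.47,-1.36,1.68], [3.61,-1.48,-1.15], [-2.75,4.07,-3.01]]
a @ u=[[-0.0, 1.11],[1.78, -3.27],[-8.43, 3.53]]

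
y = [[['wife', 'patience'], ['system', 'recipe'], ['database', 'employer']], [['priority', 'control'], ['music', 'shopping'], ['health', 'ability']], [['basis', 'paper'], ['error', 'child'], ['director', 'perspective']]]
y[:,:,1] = [['patience', 'recipe', 'employer'], ['control', 'shopping', 'ability'], ['paper', 'child', 'perspective']]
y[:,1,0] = ['system', 'music', 'error']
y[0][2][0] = 'database'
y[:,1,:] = [['system', 'recipe'], ['music', 'shopping'], ['error', 'child']]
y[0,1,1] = 'recipe'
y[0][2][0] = 'database'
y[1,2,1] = 'ability'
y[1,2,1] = 'ability'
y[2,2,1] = 'perspective'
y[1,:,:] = [['priority', 'control'], ['music', 'shopping'], ['health', 'ability']]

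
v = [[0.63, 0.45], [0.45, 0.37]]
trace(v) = 1.00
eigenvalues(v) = [0.97, 0.03]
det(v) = 0.03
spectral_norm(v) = 0.97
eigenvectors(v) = [[0.8, -0.60], [0.6, 0.80]]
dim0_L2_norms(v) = [0.77, 0.58]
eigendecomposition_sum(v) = [[0.62, 0.47], [0.47, 0.35]] + [[0.01, -0.02], [-0.02, 0.02]]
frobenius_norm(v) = 0.97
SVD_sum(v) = [[0.62, 0.47], [0.47, 0.35]] + [[0.01, -0.02], [-0.02, 0.02]]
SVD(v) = [[-0.8, -0.60], [-0.6, 0.8]] @ diag([0.9684015371452146, 0.03159846285478527]) @ [[-0.8,-0.6], [-0.60,0.80]]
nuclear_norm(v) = 1.00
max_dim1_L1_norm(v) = 1.08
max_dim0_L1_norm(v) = 1.08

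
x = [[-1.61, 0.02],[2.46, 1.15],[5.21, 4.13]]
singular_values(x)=[7.27, 1.12]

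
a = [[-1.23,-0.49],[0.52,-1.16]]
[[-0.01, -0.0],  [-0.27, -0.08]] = a @ [[-0.07, -0.02], [0.20, 0.06]]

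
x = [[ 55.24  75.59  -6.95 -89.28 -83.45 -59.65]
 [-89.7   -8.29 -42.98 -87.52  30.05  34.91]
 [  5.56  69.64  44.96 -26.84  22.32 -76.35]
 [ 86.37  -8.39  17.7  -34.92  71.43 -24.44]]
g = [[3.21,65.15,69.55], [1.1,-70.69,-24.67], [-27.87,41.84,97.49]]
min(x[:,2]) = -42.98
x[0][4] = -83.45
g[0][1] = 65.15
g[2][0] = -27.87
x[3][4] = 71.43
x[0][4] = -83.45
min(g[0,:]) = 3.21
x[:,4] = [-83.45, 30.05, 22.32, 71.43]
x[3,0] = 86.37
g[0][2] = 69.55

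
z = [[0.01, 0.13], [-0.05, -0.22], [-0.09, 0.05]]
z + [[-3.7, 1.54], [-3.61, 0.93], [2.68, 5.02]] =[[-3.69,1.67], [-3.66,0.71], [2.59,5.07]]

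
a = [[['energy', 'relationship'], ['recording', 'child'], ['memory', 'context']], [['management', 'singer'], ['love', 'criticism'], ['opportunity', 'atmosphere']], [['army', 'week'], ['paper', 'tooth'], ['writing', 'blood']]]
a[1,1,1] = 'criticism'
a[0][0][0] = 'energy'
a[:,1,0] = ['recording', 'love', 'paper']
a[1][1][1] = 'criticism'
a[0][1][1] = 'child'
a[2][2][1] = 'blood'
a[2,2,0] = 'writing'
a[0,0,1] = 'relationship'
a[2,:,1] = ['week', 'tooth', 'blood']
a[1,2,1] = 'atmosphere'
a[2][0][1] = 'week'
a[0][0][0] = 'energy'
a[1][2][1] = 'atmosphere'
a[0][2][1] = 'context'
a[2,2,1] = 'blood'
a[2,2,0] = 'writing'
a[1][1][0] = 'love'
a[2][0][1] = 'week'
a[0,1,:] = ['recording', 'child']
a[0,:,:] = [['energy', 'relationship'], ['recording', 'child'], ['memory', 'context']]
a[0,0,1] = 'relationship'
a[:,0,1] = ['relationship', 'singer', 'week']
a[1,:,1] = ['singer', 'criticism', 'atmosphere']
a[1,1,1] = 'criticism'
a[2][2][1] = 'blood'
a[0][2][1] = 'context'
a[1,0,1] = 'singer'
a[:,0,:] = [['energy', 'relationship'], ['management', 'singer'], ['army', 'week']]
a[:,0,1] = ['relationship', 'singer', 'week']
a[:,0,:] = [['energy', 'relationship'], ['management', 'singer'], ['army', 'week']]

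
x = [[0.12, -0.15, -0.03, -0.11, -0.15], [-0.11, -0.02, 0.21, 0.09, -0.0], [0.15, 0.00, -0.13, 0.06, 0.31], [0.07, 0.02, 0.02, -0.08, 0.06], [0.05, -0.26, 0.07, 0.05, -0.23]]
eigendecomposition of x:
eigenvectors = [[(-0.2+0j),-0.23-0.40j,-0.23+0.40j,0.56+0.00j,(0.43+0j)], [-0.38+0.00j,(-0.06+0.5j),(-0.06-0.5j),0.51+0.00j,0.42+0.00j], [(0.65+0j),(-0.59+0j),-0.59-0.00j,(0.04+0j),(-0.16+0j)], [0.12+0.00j,(-0.19+0.05j),-0.19-0.05j,0.54+0.00j,(0.69+0j)], [-0.61+0.00j,-0.30-0.24j,(-0.3+0.24j),-0.36+0.00j,(-0.37+0j)]]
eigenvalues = [(-0.46+0j), (0.1+0.22j), (0.1-0.22j), (-0.03+0j), (-0.06+0j)]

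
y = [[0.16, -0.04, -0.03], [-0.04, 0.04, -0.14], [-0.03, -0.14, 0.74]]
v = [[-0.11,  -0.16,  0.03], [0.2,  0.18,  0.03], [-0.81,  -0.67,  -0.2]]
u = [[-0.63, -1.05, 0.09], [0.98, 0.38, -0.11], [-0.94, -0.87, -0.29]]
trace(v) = -0.13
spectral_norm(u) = 2.00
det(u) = -0.32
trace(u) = -0.54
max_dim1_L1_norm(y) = 0.91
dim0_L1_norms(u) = [2.55, 2.3, 0.49]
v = y @ u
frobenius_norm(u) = 2.09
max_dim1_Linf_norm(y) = 0.74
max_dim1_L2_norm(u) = 1.31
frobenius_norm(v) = 1.12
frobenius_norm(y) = 0.79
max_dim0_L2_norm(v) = 0.84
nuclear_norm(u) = 2.83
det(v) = -0.00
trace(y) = 0.94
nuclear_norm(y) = 0.94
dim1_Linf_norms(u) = [1.05, 0.98, 0.94]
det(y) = 0.00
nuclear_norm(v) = 1.21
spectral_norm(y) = 0.77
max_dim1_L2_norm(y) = 0.75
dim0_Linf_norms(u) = [0.98, 1.05, 0.29]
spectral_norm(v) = 1.12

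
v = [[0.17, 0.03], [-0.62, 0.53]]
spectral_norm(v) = 0.82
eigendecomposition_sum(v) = [[0.29, -0.03],[0.61, -0.06]] + [[-0.12, 0.06], [-1.23, 0.59]]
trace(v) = 0.70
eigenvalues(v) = [0.23, 0.47]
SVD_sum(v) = [[0.09,-0.07], [-0.63,0.52]] + [[0.08, 0.1], [0.01, 0.01]]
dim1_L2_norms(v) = [0.17, 0.82]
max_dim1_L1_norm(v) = 1.15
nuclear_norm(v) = 0.96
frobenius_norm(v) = 0.83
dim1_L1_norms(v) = [0.2, 1.15]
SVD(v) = [[-0.14, 0.99], [0.99, 0.14]] @ diag([0.8232035532761195, 0.13204510545102058]) @ [[-0.77, 0.63],[0.63, 0.77]]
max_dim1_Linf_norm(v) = 0.62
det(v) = 0.11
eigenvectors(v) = [[-0.43, -0.10], [-0.90, -0.99]]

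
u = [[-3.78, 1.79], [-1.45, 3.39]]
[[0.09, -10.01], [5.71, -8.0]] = u @ [[0.97,1.92], [2.1,-1.54]]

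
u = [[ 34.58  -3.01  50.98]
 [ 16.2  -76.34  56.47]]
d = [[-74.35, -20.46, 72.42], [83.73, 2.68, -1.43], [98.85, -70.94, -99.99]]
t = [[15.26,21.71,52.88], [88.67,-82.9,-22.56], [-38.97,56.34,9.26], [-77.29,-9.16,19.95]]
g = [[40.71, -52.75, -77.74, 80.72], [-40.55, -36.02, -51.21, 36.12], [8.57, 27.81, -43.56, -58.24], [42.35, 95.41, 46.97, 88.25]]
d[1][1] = 2.68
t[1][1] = -82.9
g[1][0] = -40.55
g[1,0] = -40.55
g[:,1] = [-52.75, -36.02, 27.81, 95.41]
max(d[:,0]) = 98.85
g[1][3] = 36.12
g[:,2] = [-77.74, -51.21, -43.56, 46.97]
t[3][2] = 19.95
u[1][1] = -76.34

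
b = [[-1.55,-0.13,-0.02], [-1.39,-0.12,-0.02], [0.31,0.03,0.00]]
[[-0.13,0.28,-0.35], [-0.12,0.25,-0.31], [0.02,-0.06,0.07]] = b @ [[0.09, -0.19, 0.24],  [-0.12, 0.08, -0.14],  [0.23, 0.08, -0.11]]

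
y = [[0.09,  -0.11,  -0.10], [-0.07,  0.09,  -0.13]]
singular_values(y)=[0.18, 0.16]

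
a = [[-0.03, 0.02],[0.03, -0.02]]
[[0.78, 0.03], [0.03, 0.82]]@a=[[-0.02, 0.02], [0.02, -0.02]]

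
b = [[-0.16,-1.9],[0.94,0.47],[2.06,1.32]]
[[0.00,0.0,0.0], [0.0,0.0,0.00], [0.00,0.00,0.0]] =b@[[0.00, 0.00, 0.00], [-0.00, -0.0, -0.0]]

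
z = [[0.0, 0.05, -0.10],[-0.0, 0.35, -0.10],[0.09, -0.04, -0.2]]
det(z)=0.003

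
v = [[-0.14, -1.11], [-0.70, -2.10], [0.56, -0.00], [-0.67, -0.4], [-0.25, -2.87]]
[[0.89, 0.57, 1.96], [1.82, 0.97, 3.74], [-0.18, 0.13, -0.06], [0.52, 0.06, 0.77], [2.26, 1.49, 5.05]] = v @ [[-0.32, 0.24, -0.1], [-0.76, -0.54, -1.75]]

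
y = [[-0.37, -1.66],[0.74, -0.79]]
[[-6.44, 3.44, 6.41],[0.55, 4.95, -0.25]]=y@[[3.94, 3.62, -3.6], [3.00, -2.88, -3.06]]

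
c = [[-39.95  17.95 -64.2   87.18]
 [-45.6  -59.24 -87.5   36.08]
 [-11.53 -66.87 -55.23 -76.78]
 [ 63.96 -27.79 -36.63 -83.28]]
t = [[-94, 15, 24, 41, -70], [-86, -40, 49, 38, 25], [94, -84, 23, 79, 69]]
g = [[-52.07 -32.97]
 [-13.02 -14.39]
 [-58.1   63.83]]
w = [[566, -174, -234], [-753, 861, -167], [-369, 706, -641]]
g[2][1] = 63.83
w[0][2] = -234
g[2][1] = 63.83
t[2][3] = 79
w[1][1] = 861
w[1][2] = -167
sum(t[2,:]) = 181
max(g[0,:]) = -32.97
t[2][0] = 94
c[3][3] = -83.28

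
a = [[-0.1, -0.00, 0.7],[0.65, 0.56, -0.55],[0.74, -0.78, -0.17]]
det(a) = -0.593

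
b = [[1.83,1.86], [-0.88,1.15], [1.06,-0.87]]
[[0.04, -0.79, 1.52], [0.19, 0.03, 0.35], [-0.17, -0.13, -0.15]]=b @ [[-0.08, -0.26, 0.29], [0.10, -0.17, 0.53]]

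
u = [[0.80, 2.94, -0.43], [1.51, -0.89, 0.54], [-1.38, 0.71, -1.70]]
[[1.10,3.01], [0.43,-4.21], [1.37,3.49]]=u @ [[0.78, -1.92], [-0.05, 1.57], [-1.46, 0.16]]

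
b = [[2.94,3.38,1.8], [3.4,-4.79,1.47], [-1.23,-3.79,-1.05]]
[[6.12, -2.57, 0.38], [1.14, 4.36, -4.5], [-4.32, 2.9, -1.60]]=b@[[0.75, -0.64, -0.89],  [0.61, -0.94, 0.52],  [1.03, 1.38, 0.69]]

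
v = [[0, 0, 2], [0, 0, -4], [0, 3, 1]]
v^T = [[0, 0, 0], [0, 0, 3], [2, -4, 1]]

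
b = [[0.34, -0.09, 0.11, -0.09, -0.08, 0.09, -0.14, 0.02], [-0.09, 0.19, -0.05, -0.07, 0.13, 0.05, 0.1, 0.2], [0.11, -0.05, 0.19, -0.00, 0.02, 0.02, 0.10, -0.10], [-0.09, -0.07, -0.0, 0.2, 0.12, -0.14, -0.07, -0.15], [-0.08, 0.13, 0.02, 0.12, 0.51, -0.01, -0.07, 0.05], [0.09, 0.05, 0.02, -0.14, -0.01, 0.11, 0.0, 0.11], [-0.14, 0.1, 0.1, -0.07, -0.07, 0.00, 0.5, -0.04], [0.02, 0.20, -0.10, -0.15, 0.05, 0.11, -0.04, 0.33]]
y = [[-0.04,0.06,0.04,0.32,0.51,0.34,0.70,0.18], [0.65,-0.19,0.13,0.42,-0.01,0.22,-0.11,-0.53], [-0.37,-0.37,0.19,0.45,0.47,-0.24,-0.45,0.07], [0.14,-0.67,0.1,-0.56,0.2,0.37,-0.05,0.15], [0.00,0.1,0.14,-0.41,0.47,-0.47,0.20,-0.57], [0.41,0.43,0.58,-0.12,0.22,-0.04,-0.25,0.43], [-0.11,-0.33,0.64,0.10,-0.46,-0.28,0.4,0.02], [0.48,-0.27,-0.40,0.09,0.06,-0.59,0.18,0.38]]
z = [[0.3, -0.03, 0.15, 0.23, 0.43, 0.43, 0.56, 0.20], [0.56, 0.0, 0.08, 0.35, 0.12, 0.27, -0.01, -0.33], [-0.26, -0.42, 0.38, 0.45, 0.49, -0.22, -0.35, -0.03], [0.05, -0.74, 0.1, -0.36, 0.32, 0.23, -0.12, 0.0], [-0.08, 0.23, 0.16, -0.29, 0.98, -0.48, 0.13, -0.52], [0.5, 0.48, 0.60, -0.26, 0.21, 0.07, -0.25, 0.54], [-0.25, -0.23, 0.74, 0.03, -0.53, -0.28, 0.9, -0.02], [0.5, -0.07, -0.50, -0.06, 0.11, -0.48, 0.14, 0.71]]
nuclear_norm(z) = 8.34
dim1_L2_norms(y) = [1.0, 1.0, 1.0, 1.0, 1.0, 1.0, 1.0, 1.0]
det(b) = -0.00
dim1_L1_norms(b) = [0.96, 0.88, 0.59, 0.84, 0.99, 0.53, 1.02, 1.0]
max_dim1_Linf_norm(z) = 0.98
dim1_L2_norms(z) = [0.94, 0.8, 1.0, 0.93, 1.28, 1.15, 1.35, 1.13]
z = b + y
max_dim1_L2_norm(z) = 1.35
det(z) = -0.92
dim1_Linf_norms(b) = [0.34, 0.2, 0.19, 0.2, 0.51, 0.14, 0.5, 0.33]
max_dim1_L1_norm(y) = 2.61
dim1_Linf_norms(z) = [0.56, 0.56, 0.49, 0.74, 0.98, 0.6, 0.9, 0.71]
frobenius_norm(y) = 2.83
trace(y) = 0.61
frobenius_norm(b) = 1.16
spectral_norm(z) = 1.47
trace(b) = 2.37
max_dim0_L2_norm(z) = 1.36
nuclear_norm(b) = 2.38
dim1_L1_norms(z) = [2.33, 1.72, 2.6, 1.92, 2.87, 2.91, 2.98, 2.57]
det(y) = -0.99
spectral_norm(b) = 0.66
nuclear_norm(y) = 7.99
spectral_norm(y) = 1.01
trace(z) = 2.98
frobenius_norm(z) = 3.08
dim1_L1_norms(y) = [2.19, 2.26, 2.61, 2.24, 2.36, 2.48, 2.34, 2.45]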